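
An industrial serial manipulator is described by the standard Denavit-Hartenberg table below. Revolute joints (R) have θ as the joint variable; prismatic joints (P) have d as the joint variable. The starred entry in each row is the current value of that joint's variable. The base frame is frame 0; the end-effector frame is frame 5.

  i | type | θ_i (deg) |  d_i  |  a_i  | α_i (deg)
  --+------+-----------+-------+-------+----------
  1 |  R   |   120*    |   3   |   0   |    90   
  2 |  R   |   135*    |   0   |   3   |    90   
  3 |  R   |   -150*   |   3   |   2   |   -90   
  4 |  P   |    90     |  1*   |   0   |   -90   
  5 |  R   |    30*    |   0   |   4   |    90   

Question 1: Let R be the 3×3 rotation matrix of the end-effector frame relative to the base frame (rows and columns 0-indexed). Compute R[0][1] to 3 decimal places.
End-effector y-axis (col 1 of R) = (0.7392,-0.2803,0.6124)
R[0][1] = 0.7392

0.739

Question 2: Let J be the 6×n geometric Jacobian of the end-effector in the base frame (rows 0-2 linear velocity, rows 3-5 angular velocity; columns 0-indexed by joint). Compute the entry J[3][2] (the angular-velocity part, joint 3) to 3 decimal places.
-0.354

axis z_2 = (-0.3536,0.6124,0.7071); lever o_n−o_2 = (-0.7411,1.0157,-1.9065)
cross product → J_v[:, 2] = (-1.8856,-1.1981,0.0947)
J_ω[:, 2] = z_2
entry J[3][2] = -0.3536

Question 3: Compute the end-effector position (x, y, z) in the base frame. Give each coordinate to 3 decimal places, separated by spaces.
0.320 -0.821 3.215

after link 1: o_1 = (0.0000, 0.0000, 3.0000)
after link 2: o_2 = (1.0607, -1.8371, 5.1213)
after link 3: o_3 = (-1.4784, 0.5607, 6.0179)
after link 4: o_4 = (-2.0516, -0.1785, 6.3714)
after link 5: o_5 = (0.3196, -0.8215, 3.2149)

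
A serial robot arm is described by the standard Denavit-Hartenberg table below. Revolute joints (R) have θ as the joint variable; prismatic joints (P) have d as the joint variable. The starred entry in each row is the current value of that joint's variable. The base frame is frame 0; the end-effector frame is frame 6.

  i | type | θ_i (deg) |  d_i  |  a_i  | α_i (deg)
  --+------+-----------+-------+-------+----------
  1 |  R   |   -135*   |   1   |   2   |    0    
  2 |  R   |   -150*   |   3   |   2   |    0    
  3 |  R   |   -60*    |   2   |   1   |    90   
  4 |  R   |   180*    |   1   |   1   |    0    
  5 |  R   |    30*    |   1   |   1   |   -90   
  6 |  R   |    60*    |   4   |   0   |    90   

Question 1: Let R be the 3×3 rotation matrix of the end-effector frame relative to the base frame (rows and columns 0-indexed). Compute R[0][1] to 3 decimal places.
0.483

End-effector y-axis (col 1 of R) = (0.4830,0.1294,-0.8660)
R[0][1] = 0.4830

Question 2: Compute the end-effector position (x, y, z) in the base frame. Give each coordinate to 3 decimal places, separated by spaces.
after link 1: o_1 = (-1.4142, -1.4142, 1.0000)
after link 2: o_2 = (-0.8966, 0.5176, 4.0000)
after link 3: o_3 = (0.0694, 0.7765, 6.0000)
after link 4: o_4 = (-0.6378, -0.4483, 6.0000)
after link 5: o_5 = (-1.2155, -1.6384, 5.5000)
after link 6: o_6 = (0.7164, -1.1207, 2.0359)

0.716 -1.121 2.036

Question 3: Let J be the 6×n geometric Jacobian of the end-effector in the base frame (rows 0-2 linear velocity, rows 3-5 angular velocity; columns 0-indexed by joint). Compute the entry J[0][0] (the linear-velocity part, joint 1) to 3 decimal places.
axis z_0 = ẑ; lever o_n−o_0 = (0.7164,-1.1207,2.0359)
cross product → J_v[:, 0] = (1.1207,0.7164,-0.0000)
J_ω[:, 0] = z_0
entry J[0][0] = 1.1207

1.121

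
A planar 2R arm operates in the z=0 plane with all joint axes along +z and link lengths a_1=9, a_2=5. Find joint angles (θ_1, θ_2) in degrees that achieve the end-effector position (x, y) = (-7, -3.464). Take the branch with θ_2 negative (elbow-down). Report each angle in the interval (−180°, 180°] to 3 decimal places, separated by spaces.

-120.001 -120.001

cos θ_2 = (60.9993−9²−5²)/(2·9·5) = -0.5000; θ_2 = -120.0005° (elbow-down)
β = atan2(-3.4640,-7.0000) = -153.6712°; ψ = atan2(-4.3301,6.5000) = -33.6705°
θ_1 = β − ψ = -120.0006°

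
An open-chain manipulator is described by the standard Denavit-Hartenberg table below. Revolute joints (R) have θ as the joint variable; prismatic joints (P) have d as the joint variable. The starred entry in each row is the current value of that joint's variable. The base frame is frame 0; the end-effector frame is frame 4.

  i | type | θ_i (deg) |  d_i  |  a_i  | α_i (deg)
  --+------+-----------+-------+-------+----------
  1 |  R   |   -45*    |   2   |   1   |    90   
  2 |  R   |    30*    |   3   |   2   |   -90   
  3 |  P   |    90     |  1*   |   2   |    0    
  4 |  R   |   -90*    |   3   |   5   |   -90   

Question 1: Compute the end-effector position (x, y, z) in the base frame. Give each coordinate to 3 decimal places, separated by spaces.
2.872 -4.287 8.964

after link 1: o_1 = (0.7071, -0.7071, 2.0000)
after link 2: o_2 = (-0.1895, -4.0532, 3.0000)
after link 3: o_3 = (0.8712, -2.2854, 3.8660)
after link 4: o_4 = (2.8724, -4.2866, 8.9641)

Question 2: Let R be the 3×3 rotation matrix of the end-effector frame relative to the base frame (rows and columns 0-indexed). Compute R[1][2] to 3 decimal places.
0.707

End-effector z-axis (col 2 of R) = (0.7071,0.7071,0.0000)
R[1][2] = 0.7071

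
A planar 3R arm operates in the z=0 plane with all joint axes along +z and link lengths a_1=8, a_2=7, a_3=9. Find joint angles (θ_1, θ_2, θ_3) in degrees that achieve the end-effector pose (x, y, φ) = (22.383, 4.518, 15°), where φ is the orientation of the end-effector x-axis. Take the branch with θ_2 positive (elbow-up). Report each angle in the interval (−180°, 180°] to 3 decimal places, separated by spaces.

-11.835 44.999 -18.165

wrist centre = target − a_3·(cos φ, sin φ) = (13.6897, 2.1886)
cos θ_2 = (192.1971−8²−7²)/(2·8·7) = 0.7071; θ_2 = 44.9992° (elbow-up)
β = atan2(2.1886,13.6897) = 9.0833°; ψ = atan2(4.9497,12.9498) = 20.9178°
θ_1 = β − ψ = -11.8346°
θ_3 = φ − θ_1 − θ_2 = -18.1646° (wrapped to (-180°,180°])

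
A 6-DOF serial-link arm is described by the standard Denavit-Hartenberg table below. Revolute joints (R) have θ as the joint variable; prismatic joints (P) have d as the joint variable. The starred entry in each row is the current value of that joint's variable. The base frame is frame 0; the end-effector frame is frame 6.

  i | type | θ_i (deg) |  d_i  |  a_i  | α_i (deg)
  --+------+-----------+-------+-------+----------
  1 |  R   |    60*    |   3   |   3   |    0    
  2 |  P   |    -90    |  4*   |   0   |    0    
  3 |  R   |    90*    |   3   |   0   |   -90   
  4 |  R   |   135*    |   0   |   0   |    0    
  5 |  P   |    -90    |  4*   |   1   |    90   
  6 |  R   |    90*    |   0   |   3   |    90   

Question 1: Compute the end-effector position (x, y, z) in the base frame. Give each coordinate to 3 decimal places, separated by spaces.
-4.209 6.710 9.293

after link 1: o_1 = (1.5000, 2.5981, 3.0000)
after link 2: o_2 = (1.5000, 2.5981, 7.0000)
after link 3: o_3 = (1.5000, 2.5981, 10.0000)
after link 4: o_4 = (1.5000, 2.5981, 10.0000)
after link 5: o_5 = (-1.6105, 5.2104, 9.2929)
after link 6: o_6 = (-4.2086, 6.7104, 9.2929)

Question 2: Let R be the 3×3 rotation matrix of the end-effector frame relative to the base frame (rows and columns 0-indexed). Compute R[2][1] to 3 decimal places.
End-effector y-axis (col 1 of R) = (0.3536,0.6124,0.7071)
R[2][1] = 0.7071

0.707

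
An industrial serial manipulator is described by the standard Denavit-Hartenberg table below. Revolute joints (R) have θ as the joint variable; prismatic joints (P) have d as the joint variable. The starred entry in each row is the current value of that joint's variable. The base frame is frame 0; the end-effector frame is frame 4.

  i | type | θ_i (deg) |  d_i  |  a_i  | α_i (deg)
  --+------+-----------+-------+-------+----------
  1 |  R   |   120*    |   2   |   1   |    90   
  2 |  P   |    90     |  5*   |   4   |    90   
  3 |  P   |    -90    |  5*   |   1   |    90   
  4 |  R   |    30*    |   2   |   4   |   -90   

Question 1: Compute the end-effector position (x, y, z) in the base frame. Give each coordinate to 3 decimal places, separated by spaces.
-3.536 7.196 4.000

after link 1: o_1 = (-0.5000, 0.8660, 2.0000)
after link 2: o_2 = (3.8301, 3.3660, 6.0000)
after link 3: o_3 = (0.4641, 7.1962, 6.0000)
after link 4: o_4 = (-3.5359, 7.1962, 4.0000)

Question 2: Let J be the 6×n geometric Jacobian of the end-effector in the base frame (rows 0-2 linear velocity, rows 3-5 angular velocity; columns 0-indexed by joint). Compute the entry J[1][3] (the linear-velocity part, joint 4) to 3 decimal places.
4.000

axis z_3 = (0.0000,0.0000,-1.0000); lever o_n−o_3 = (-4.0000,0.0000,-2.0000)
cross product → J_v[:, 3] = (0.0000,4.0000,0.0000)
J_ω[:, 3] = z_3
entry J[1][3] = 4.0000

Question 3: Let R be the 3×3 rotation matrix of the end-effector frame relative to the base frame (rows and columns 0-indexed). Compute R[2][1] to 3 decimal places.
1.000

End-effector y-axis (col 1 of R) = (0.0000,0.0000,1.0000)
R[2][1] = 1.0000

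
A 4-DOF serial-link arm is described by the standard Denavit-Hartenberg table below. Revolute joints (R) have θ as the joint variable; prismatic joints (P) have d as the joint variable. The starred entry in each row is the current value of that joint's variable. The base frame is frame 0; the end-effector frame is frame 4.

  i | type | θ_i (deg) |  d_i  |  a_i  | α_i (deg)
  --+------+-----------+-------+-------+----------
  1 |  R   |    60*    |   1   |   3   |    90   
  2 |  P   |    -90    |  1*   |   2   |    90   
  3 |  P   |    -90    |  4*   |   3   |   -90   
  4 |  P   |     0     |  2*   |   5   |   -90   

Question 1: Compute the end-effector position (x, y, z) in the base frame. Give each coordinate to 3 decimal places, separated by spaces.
after link 1: o_1 = (1.5000, 2.5981, 1.0000)
after link 2: o_2 = (2.3660, 2.0981, -1.0000)
after link 3: o_3 = (-2.2321, 0.1340, -1.0000)
after link 4: o_4 = (-6.5622, 2.6340, -3.0000)

-6.562 2.634 -3.000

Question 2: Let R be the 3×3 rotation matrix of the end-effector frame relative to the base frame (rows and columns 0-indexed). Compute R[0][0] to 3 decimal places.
End-effector x-axis (col 0 of R) = (-0.8660,0.5000,-0.0000)
R[0][0] = -0.8660

-0.866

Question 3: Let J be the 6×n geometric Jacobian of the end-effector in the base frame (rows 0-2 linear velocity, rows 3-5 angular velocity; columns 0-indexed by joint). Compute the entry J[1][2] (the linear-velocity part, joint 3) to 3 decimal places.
prismatic axis z_2 = (-0.5000,-0.8660,-0.0000)
J_v[:, 2] = z_2; J_ω[:, 2] = (0,0,0)
entry J[1][2] = -0.8660

-0.866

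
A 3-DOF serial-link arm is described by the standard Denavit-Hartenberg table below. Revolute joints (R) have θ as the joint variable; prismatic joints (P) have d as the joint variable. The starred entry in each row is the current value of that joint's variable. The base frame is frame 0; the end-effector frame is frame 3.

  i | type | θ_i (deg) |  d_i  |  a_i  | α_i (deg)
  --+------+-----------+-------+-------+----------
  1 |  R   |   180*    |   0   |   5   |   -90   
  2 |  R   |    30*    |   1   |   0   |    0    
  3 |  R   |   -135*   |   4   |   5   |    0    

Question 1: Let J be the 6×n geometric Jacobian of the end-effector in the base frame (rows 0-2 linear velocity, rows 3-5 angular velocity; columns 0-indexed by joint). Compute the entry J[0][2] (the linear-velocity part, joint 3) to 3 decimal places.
-4.830

axis z_2 = (-0.0000,-1.0000,0.0000); lever o_n−o_2 = (1.2941,-4.0000,4.8296)
cross product → J_v[:, 2] = (-4.8296,0.0000,1.2941)
J_ω[:, 2] = z_2
entry J[0][2] = -4.8296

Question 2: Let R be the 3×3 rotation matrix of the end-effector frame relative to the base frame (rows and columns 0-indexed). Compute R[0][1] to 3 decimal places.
End-effector y-axis (col 1 of R) = (-0.9659,0.0000,0.2588)
R[0][1] = -0.9659

-0.966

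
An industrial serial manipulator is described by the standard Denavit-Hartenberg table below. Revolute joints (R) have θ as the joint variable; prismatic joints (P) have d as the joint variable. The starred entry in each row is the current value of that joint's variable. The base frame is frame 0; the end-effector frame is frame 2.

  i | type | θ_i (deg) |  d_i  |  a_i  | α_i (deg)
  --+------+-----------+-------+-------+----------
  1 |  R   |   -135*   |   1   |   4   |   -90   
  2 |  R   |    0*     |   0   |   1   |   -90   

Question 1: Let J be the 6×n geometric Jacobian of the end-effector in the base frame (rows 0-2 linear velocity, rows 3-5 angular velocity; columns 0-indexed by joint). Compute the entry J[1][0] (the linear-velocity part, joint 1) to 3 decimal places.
-3.536

axis z_0 = ẑ; lever o_n−o_0 = (-3.5355,-3.5355,1.0000)
cross product → J_v[:, 0] = (3.5355,-3.5355,0.0000)
J_ω[:, 0] = z_0
entry J[1][0] = -3.5355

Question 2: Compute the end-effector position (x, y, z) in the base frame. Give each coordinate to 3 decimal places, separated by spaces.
-3.536 -3.536 1.000

after link 1: o_1 = (-2.8284, -2.8284, 1.0000)
after link 2: o_2 = (-3.5355, -3.5355, 1.0000)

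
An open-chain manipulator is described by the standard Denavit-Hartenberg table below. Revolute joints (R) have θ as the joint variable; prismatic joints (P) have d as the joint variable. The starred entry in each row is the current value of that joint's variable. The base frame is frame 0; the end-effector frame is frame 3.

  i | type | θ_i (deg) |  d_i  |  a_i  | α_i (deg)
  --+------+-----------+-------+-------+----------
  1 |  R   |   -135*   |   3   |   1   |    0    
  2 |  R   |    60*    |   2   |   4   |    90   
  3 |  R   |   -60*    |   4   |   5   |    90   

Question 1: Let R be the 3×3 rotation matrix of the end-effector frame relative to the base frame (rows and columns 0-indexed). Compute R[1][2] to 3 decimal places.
End-effector z-axis (col 2 of R) = (-0.2241,0.8365,-0.5000)
R[1][2] = 0.8365

0.837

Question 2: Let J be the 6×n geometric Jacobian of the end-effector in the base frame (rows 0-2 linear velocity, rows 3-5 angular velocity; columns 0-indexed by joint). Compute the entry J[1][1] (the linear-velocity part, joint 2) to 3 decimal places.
-2.181

axis z_1 = (0.0000,0.0000,1.0000); lever o_n−o_1 = (-2.1814,-7.3138,-2.3301)
cross product → J_v[:, 1] = (7.3138,-2.1814,0.0000)
J_ω[:, 1] = z_1
entry J[1][1] = -2.1814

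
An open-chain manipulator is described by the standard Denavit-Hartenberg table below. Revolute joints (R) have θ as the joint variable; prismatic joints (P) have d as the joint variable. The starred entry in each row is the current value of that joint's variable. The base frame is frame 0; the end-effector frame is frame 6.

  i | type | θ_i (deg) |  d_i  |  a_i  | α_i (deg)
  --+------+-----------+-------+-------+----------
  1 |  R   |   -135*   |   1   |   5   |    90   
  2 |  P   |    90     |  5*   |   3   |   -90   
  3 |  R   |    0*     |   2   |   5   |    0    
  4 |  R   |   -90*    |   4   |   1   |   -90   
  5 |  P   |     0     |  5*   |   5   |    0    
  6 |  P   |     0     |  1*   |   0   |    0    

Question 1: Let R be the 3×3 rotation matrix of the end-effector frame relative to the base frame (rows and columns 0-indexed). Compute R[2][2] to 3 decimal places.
End-effector z-axis (col 2 of R) = (0.0000,-0.0000,1.0000)
R[2][2] = 1.0000

1.000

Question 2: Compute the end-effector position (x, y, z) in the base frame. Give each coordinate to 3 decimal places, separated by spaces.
after link 1: o_1 = (-3.5355, -3.5355, 1.0000)
after link 2: o_2 = (-7.0711, -0.0000, 4.0000)
after link 3: o_3 = (-5.6569, 1.4142, 9.0000)
after link 4: o_4 = (-3.5355, 4.9497, 9.0000)
after link 5: o_5 = (-7.0711, 8.4853, 14.0000)
after link 6: o_6 = (-7.0711, 8.4853, 15.0000)

-7.071 8.485 15.000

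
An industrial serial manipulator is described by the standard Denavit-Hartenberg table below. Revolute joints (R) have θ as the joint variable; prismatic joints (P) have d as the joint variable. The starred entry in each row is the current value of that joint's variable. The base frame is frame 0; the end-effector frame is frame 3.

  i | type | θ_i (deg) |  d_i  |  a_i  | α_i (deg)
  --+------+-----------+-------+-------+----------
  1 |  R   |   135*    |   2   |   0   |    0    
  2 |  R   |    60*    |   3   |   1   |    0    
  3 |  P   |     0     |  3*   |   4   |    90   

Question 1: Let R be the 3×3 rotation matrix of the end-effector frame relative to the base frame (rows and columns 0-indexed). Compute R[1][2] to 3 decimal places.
End-effector z-axis (col 2 of R) = (-0.2588,0.9659,0.0000)
R[1][2] = 0.9659

0.966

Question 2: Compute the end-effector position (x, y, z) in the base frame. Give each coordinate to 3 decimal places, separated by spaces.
after link 1: o_1 = (0.0000, 0.0000, 2.0000)
after link 2: o_2 = (-0.9659, -0.2588, 5.0000)
after link 3: o_3 = (-4.8296, -1.2941, 8.0000)

-4.830 -1.294 8.000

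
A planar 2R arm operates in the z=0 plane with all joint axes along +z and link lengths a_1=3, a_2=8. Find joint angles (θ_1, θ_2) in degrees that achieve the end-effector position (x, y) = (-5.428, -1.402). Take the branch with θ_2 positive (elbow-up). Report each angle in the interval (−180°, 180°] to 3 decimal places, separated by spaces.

cos θ_2 = (31.4288−3²−8²)/(2·3·8) = -0.8661; θ_2 = 150.0048° (elbow-up)
β = atan2(-1.4020,-5.4280) = -165.5176°; ψ = atan2(3.9994,-3.9285) = 134.4877°
θ_1 = β − ψ = -300.0053°

59.995 150.005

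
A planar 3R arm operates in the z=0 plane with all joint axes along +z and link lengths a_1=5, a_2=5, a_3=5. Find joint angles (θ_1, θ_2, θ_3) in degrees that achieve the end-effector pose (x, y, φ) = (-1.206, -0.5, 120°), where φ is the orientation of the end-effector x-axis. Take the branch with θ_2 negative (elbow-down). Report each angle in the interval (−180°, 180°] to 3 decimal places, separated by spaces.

-15.006 -119.994 -105.000

wrist centre = target − a_3·(cos φ, sin φ) = (1.2940, -4.8301)
cos θ_2 = (25.0046−5²−5²)/(2·5·5) = -0.4999; θ_2 = -119.9940° (elbow-down)
β = atan2(-4.8301,1.2940) = -75.0025°; ψ = atan2(-4.3304,2.5005) = -59.9970°
θ_1 = β − ψ = -15.0055°
θ_3 = φ − θ_1 − θ_2 = -105.0005° (wrapped to (-180°,180°])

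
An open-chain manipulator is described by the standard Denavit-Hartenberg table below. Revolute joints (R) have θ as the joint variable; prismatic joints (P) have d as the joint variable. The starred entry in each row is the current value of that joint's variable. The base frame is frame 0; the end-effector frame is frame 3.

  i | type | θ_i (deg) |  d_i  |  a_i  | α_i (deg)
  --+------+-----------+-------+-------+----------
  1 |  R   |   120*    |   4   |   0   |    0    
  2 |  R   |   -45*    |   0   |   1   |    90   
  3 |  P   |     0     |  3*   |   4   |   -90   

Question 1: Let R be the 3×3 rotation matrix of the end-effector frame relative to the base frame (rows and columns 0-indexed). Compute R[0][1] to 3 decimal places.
End-effector y-axis (col 1 of R) = (-0.9659,0.2588,0.0000)
R[0][1] = -0.9659

-0.966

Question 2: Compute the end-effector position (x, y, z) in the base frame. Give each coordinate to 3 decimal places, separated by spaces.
4.192 4.053 4.000

after link 1: o_1 = (0.0000, 0.0000, 4.0000)
after link 2: o_2 = (0.2588, 0.9659, 4.0000)
after link 3: o_3 = (4.1919, 4.0532, 4.0000)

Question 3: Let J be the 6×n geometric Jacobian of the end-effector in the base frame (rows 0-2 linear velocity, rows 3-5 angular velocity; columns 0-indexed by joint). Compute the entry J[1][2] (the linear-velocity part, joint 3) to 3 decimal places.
prismatic axis z_2 = (0.9659,-0.2588,0.0000)
J_v[:, 2] = z_2; J_ω[:, 2] = (0,0,0)
entry J[1][2] = -0.2588

-0.259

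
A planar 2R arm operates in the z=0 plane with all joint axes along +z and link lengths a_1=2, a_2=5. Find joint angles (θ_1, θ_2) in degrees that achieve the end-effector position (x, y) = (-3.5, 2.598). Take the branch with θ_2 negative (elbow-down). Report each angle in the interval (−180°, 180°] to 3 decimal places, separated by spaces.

cos θ_2 = (18.9996−2²−5²)/(2·2·5) = -0.5000; θ_2 = -120.0013° (elbow-down)
β = atan2(2.5980,-3.5000) = 143.4140°; ψ = atan2(-4.3301,-0.5001) = -96.5882°
θ_1 = β − ψ = 240.0022°

-119.998 -120.001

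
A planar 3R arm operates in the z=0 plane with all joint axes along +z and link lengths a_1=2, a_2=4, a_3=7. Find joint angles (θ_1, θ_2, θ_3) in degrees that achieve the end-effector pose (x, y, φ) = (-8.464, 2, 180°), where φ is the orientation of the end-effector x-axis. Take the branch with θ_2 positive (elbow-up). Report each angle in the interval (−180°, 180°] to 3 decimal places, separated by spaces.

wrist centre = target − a_3·(cos φ, sin φ) = (-1.4640, 2.0000)
cos θ_2 = (6.1433−2²−4²)/(2·2·4) = -0.8660; θ_2 = 150.0021° (elbow-up)
β = atan2(2.0000,-1.4640) = 126.2041°; ψ = atan2(1.9999,-1.4642) = 126.2092°
θ_1 = β − ψ = -0.0050°
θ_3 = φ − θ_1 − θ_2 = 30.0029° (wrapped to (-180°,180°])

-0.005 150.002 30.003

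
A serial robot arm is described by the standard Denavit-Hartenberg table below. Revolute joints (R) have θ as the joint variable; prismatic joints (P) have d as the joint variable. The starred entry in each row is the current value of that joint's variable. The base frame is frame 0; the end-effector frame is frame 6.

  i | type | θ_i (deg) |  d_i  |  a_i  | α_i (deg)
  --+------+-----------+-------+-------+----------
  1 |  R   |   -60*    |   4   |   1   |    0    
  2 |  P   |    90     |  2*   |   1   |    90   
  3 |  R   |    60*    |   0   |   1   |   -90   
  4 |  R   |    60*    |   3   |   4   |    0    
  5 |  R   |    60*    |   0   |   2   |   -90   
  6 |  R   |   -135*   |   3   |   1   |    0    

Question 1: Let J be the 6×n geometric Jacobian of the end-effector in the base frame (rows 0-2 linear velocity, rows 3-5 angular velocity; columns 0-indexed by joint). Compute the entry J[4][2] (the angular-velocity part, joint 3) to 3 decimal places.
-0.866

axis z_2 = (0.5000,-0.8660,0.0000); lever o_n−o_2 = (-4.4281,1.0043,1.6418)
cross product → J_v[:, 2] = (-1.4218,-0.8209,-3.3327)
J_ω[:, 2] = z_2
entry J[4][2] = -0.8660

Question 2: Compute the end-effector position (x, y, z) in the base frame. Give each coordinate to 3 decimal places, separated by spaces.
-3.062 0.638 7.642

after link 1: o_1 = (0.5000, -0.8660, 4.0000)
after link 2: o_2 = (1.3660, -0.3660, 6.0000)
after link 3: o_3 = (1.7990, -0.1160, 6.8660)
after link 4: o_4 = (-1.3170, 2.0849, 10.0981)
after link 5: o_5 = (-2.6160, 3.3349, 9.2321)
after link 6: o_6 = (-3.0621, 0.6383, 7.6418)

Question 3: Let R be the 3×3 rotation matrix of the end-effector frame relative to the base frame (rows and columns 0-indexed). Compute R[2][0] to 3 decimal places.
End-effector x-axis (col 0 of R) = (-0.0711,-0.7481,0.6597)
R[2][0] = 0.6597

0.660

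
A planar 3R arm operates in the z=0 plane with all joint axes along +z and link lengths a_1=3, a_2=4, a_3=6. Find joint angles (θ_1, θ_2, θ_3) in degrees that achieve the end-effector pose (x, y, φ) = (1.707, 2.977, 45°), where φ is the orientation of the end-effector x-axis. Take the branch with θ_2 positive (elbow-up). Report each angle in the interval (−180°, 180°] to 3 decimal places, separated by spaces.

wrist centre = target − a_3·(cos φ, sin φ) = (-2.5356, -1.2656)
cos θ_2 = (8.0313−3²−4²)/(2·3·4) = -0.7070; θ_2 = 134.9936° (elbow-up)
β = atan2(-1.2656,-2.5356) = -153.4744°; ψ = atan2(2.8287,0.1719) = 86.5227°
θ_1 = β − ψ = -239.9971°
θ_3 = φ − θ_1 − θ_2 = 150.0035° (wrapped to (-180°,180°])

120.003 134.994 150.003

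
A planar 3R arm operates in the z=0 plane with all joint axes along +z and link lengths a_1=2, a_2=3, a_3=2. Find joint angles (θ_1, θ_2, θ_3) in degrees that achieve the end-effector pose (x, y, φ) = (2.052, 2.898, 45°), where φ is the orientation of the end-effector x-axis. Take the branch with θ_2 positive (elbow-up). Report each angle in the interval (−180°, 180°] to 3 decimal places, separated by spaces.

-44.988 149.993 -60.005

wrist centre = target − a_3·(cos φ, sin φ) = (0.6378, 1.4838)
cos θ_2 = (2.6084−2²−3²)/(2·2·3) = -0.8660; θ_2 = 149.9933° (elbow-up)
β = atan2(1.4838,0.6378) = 66.7402°; ψ = atan2(1.5003,-0.5979) = 111.7283°
θ_1 = β − ψ = -44.9881°
θ_3 = φ − θ_1 − θ_2 = -60.0052° (wrapped to (-180°,180°])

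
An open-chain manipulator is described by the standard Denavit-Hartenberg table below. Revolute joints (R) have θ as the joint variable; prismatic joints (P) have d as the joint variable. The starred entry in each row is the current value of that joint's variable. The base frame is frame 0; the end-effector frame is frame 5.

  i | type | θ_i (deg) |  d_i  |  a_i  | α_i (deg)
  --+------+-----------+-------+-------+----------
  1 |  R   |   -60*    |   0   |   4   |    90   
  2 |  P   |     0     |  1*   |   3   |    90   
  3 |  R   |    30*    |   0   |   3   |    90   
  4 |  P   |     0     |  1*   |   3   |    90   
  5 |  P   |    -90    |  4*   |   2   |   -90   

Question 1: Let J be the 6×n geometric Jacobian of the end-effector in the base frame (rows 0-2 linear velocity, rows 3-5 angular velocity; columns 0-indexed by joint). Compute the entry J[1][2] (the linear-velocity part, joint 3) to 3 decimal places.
axis z_2 = (-0.0000,-0.0000,-1.0000); lever o_n−o_2 = (-1.0000,-6.0000,4.0000)
cross product → J_v[:, 2] = (-6.0000,1.0000,0.0000)
J_ω[:, 2] = z_2
entry J[1][2] = 1.0000

1.000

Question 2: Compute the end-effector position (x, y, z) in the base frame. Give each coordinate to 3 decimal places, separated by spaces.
after link 1: o_1 = (2.0000, -3.4641, 0.0000)
after link 2: o_2 = (2.6340, -6.5622, 0.0000)
after link 3: o_3 = (2.6340, -9.5622, 0.0000)
after link 4: o_4 = (3.6340, -12.5622, 0.0000)
after link 5: o_5 = (1.6340, -12.5622, 4.0000)

1.634 -12.562 4.000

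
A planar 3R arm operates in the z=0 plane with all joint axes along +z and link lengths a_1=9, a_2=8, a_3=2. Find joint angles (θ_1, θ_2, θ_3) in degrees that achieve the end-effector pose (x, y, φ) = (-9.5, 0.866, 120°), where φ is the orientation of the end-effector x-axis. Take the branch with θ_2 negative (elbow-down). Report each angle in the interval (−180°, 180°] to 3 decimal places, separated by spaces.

-120.000 -120.000 -0.000

wrist centre = target − a_3·(cos φ, sin φ) = (-8.5000, -0.8661)
cos θ_2 = (73.0000−9²−8²)/(2·9·8) = -0.5000; θ_2 = -120.0000° (elbow-down)
β = atan2(-0.8661,-8.5000) = -174.1823°; ψ = atan2(-6.9282,5.0000) = -54.1825°
θ_1 = β − ψ = -119.9998°
θ_3 = φ − θ_1 − θ_2 = -0.0002° (wrapped to (-180°,180°])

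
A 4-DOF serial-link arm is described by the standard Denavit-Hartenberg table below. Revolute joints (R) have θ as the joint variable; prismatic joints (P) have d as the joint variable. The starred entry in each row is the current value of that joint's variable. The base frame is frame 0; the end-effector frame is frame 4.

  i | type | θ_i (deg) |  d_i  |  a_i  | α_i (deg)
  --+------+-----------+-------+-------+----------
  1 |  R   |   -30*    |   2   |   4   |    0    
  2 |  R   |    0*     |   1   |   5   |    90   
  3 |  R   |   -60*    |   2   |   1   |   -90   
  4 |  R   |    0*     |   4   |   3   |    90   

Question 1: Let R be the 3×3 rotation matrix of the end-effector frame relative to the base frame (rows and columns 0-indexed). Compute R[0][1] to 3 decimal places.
0.750

End-effector y-axis (col 1 of R) = (0.7500,-0.4330,0.5000)
R[0][1] = 0.7500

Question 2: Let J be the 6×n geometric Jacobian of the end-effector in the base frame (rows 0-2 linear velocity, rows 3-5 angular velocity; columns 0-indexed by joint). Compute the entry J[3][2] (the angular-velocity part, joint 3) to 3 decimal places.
axis z_2 = (-0.5000,-0.8660,0.0000); lever o_n−o_2 = (3.7321,-4.4641,-1.4641)
cross product → J_v[:, 2] = (1.2679,-0.7321,5.4641)
J_ω[:, 2] = z_2
entry J[3][2] = -0.5000

-0.500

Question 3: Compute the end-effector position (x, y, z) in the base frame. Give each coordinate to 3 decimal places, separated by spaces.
after link 1: o_1 = (3.4641, -2.0000, 2.0000)
after link 2: o_2 = (7.7942, -4.5000, 3.0000)
after link 3: o_3 = (7.2272, -6.4821, 2.1340)
after link 4: o_4 = (11.5263, -8.9641, 1.5359)

11.526 -8.964 1.536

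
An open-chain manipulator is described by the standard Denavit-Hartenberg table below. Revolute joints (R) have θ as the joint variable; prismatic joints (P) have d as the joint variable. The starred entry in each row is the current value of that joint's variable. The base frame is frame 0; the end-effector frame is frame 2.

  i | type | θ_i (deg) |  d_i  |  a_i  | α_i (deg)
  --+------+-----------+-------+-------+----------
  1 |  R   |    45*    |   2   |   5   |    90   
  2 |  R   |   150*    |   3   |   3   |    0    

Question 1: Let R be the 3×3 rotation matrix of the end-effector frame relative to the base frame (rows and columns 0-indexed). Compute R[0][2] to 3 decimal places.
End-effector z-axis (col 2 of R) = (0.7071,-0.7071,0.0000)
R[0][2] = 0.7071

0.707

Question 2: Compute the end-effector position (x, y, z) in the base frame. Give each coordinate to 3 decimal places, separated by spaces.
after link 1: o_1 = (3.5355, 3.5355, 2.0000)
after link 2: o_2 = (3.8197, -0.4229, 3.5000)

3.820 -0.423 3.500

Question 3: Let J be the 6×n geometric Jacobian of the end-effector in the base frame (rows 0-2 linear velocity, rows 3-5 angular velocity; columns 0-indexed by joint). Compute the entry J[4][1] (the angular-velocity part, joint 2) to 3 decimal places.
-0.707

axis z_1 = (0.7071,-0.7071,0.0000); lever o_n−o_1 = (0.2842,-3.9584,1.5000)
cross product → J_v[:, 1] = (-1.0607,-1.0607,-2.5981)
J_ω[:, 1] = z_1
entry J[4][1] = -0.7071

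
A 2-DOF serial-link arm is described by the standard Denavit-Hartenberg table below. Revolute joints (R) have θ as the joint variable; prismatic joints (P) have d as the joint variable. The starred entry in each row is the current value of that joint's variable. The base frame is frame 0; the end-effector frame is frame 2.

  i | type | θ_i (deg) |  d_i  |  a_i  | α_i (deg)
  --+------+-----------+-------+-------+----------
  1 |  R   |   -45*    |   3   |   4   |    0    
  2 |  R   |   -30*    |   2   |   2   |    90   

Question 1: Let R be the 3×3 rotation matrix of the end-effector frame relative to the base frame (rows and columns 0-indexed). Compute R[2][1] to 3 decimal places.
1.000

End-effector y-axis (col 1 of R) = (0.0000,0.0000,1.0000)
R[2][1] = 1.0000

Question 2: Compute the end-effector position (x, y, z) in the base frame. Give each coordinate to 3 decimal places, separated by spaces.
after link 1: o_1 = (2.8284, -2.8284, 3.0000)
after link 2: o_2 = (3.3461, -4.7603, 5.0000)

3.346 -4.760 5.000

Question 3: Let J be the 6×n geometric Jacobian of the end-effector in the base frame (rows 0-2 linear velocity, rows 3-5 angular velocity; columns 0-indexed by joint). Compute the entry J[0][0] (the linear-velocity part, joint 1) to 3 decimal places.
4.760

axis z_0 = ẑ; lever o_n−o_0 = (3.3461,-4.7603,5.0000)
cross product → J_v[:, 0] = (4.7603,3.3461,-0.0000)
J_ω[:, 0] = z_0
entry J[0][0] = 4.7603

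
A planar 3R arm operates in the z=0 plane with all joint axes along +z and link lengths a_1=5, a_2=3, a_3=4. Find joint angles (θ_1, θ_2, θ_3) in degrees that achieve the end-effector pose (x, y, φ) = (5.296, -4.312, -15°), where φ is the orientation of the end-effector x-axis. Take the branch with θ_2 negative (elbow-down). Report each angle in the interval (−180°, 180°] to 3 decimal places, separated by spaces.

wrist centre = target − a_3·(cos φ, sin φ) = (1.4323, -3.2767)
cos θ_2 = (12.7884−5²−3²)/(2·5·3) = -0.7071; θ_2 = -134.9957° (elbow-down)
β = atan2(-3.2767,1.4323) = -66.3893°; ψ = atan2(-2.1215,2.8788) = -36.3873°
θ_1 = β − ψ = -30.0019°
θ_3 = φ − θ_1 − θ_2 = 149.9976° (wrapped to (-180°,180°])

-30.002 -134.996 149.998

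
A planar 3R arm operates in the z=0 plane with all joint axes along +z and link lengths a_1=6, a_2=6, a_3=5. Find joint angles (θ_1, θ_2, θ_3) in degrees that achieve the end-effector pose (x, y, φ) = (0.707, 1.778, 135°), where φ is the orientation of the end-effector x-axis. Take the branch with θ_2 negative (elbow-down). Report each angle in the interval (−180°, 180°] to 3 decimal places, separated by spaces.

44.998 -135.000 -134.997

wrist centre = target − a_3·(cos φ, sin φ) = (4.2425, -1.7575)
cos θ_2 = (21.0880−6²−6²)/(2·6·6) = -0.7071; θ_2 = -135.0003° (elbow-down)
β = atan2(-1.7575,4.2425) = -22.5025°; ψ = atan2(-4.2426,1.7573) = -67.5002°
θ_1 = β − ψ = 44.9976°
θ_3 = φ − θ_1 − θ_2 = -134.9973° (wrapped to (-180°,180°])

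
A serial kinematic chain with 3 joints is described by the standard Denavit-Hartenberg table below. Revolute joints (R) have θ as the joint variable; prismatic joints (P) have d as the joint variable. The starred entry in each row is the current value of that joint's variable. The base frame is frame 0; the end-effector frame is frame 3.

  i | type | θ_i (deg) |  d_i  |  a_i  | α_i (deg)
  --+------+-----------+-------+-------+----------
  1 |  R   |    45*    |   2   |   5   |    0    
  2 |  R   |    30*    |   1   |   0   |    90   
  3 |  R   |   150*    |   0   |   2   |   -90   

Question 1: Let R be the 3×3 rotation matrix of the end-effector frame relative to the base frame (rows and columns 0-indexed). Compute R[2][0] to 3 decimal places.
End-effector x-axis (col 0 of R) = (-0.2241,-0.8365,0.5000)
R[2][0] = 0.5000

0.500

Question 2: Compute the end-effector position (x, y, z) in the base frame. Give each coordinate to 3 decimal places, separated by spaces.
after link 1: o_1 = (3.5355, 3.5355, 2.0000)
after link 2: o_2 = (3.5355, 3.5355, 3.0000)
after link 3: o_3 = (3.0872, 1.8625, 4.0000)

3.087 1.863 4.000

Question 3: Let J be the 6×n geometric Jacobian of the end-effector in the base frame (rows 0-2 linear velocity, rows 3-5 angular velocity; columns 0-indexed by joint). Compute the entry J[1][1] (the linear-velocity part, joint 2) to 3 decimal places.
-0.448

axis z_1 = (0.0000,0.0000,1.0000); lever o_n−o_1 = (-0.4483,-1.6730,2.0000)
cross product → J_v[:, 1] = (1.6730,-0.4483,0.0000)
J_ω[:, 1] = z_1
entry J[1][1] = -0.4483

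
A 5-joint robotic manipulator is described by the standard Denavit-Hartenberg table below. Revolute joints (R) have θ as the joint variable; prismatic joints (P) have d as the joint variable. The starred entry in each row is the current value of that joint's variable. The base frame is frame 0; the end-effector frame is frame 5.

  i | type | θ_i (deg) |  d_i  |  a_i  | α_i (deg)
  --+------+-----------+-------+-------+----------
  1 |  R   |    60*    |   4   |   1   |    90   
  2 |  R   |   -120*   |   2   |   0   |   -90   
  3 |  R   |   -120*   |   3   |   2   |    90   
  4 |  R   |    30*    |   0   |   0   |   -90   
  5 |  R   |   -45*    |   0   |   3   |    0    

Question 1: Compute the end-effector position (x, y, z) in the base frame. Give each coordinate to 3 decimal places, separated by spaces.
6.889 3.407 5.222

after link 1: o_1 = (0.5000, 0.8660, 4.0000)
after link 2: o_2 = (2.2321, -0.1340, 4.0000)
after link 3: o_3 = (5.2811, 1.6830, 3.3660)
after link 4: o_4 = (5.2811, 1.6830, 3.3660)
after link 5: o_5 = (6.8886, 3.4066, 5.2222)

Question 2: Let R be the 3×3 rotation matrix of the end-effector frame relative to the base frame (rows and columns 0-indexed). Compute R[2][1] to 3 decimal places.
-0.442

End-effector y-axis (col 1 of R) = (0.8420,-0.3094,-0.4419)
R[2][1] = -0.4419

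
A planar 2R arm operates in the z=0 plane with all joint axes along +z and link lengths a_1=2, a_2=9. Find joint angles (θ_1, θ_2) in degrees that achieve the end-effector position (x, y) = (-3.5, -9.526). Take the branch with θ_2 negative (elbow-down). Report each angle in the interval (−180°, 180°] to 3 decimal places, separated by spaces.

-59.992 -60.010

cos θ_2 = (102.9947−2²−9²)/(2·2·9) = 0.4999; θ_2 = -60.0098° (elbow-down)
β = atan2(-9.5260,-3.5000) = -110.1741°; ψ = atan2(-7.7950,6.4987) = -50.1821°
θ_1 = β − ψ = -59.9920°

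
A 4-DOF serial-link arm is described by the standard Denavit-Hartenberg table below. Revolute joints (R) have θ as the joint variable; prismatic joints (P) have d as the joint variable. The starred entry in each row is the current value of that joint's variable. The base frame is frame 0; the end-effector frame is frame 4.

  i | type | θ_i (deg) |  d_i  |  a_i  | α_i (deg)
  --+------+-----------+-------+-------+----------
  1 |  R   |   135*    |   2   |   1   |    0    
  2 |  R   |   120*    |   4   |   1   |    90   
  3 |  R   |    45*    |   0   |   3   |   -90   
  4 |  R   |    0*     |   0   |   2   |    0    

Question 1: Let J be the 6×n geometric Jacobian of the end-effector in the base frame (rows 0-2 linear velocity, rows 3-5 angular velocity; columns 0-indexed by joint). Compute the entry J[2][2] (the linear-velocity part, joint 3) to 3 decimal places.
axis z_2 = (-0.9659,0.2588,0.0000); lever o_n−o_2 = (-0.9151,-3.4151,3.5355)
cross product → J_v[:, 2] = (0.9151,3.4151,3.5355)
J_ω[:, 2] = z_2
entry J[2][2] = 3.5355

3.536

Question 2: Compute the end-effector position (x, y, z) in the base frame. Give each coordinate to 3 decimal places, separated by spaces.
after link 1: o_1 = (-0.7071, 0.7071, 2.0000)
after link 2: o_2 = (-0.9659, -0.2588, 6.0000)
after link 3: o_3 = (-1.5150, -2.3079, 8.1213)
after link 4: o_4 = (-1.8810, -3.6739, 9.5355)

-1.881 -3.674 9.536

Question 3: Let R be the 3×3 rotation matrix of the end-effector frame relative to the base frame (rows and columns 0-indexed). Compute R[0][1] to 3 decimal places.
0.966

End-effector y-axis (col 1 of R) = (0.9659,-0.2588,-0.0000)
R[0][1] = 0.9659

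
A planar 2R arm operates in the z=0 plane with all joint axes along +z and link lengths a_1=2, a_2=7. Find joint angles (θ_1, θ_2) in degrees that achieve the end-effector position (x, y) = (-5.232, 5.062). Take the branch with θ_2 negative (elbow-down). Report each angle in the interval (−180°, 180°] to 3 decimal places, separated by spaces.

cos θ_2 = (52.9977−2²−7²)/(2·2·7) = -0.0001; θ_2 = -90.0048° (elbow-down)
β = atan2(5.0620,-5.2320) = 135.9461°; ψ = atan2(-7.0000,1.9994) = -74.0590°
θ_1 = β − ψ = 210.0051°

-149.995 -90.005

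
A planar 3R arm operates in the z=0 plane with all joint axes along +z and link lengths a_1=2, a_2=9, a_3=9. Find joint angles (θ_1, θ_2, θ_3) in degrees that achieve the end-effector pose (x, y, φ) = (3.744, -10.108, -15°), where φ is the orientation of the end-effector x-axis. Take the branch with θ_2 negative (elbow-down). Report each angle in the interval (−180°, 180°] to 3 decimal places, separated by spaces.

-45.001 -89.995 119.996

wrist centre = target − a_3·(cos φ, sin φ) = (-4.9493, -7.7786)
cos θ_2 = (85.0030−2²−9²)/(2·2·9) = 0.0001; θ_2 = -89.9953° (elbow-down)
β = atan2(-7.7786,-4.9493) = -122.4675°; ψ = atan2(-9.0000,2.0007) = -77.4667°
θ_1 = β − ψ = -45.0008°
θ_3 = φ − θ_1 − θ_2 = 119.9961° (wrapped to (-180°,180°])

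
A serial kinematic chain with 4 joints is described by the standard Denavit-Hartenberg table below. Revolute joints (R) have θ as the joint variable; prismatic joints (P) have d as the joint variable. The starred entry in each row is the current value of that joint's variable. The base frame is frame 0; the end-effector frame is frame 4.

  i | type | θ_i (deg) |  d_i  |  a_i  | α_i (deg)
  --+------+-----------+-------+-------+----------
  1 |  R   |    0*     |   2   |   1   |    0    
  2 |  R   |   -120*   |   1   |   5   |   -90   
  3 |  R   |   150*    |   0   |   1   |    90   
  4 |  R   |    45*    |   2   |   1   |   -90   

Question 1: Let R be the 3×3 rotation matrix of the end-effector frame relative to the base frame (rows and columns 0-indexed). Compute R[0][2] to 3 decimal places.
End-effector z-axis (col 2 of R) = (0.3062,-0.8839,0.3536)
R[0][2] = 0.3062

0.306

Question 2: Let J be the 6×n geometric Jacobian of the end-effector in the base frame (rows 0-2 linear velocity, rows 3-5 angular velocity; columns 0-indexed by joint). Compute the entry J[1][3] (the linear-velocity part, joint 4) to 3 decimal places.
-0.884

axis z_3 = (-0.2500,-0.4330,-0.8660); lever o_n−o_3 = (0.4186,-0.6892,-2.0856)
cross product → J_v[:, 3] = (0.3062,-0.8839,0.3536)
J_ω[:, 3] = z_3
entry J[1][3] = -0.8839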